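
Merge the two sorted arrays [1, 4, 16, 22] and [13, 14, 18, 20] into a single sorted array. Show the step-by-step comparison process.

Merging process:

Compare 1 vs 13: take 1 from left. Merged: [1]
Compare 4 vs 13: take 4 from left. Merged: [1, 4]
Compare 16 vs 13: take 13 from right. Merged: [1, 4, 13]
Compare 16 vs 14: take 14 from right. Merged: [1, 4, 13, 14]
Compare 16 vs 18: take 16 from left. Merged: [1, 4, 13, 14, 16]
Compare 22 vs 18: take 18 from right. Merged: [1, 4, 13, 14, 16, 18]
Compare 22 vs 20: take 20 from right. Merged: [1, 4, 13, 14, 16, 18, 20]
Append remaining from left: [22]. Merged: [1, 4, 13, 14, 16, 18, 20, 22]

Final merged array: [1, 4, 13, 14, 16, 18, 20, 22]
Total comparisons: 7

The merged array is [1, 4, 13, 14, 16, 18, 20, 22], requiring 7 comparisons. The merge step runs in O(n) time where n is the total number of elements.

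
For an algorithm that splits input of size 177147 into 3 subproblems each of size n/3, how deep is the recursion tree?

For divide and conquer with division factor 3:

Problem sizes at each level:
Level 0: 177147
Level 1: 59049
Level 2: 19683
Level 3: 6561
Level 4: 2187
Level 5: 729
Level 6: 243
Level 7: 81
Level 8: 27
Level 9: 9
Level 10: 3
Level 11: 1

The root is level 0 and the size-1 base case is level 11 (the tree spans levels 0 through 11, i.e. 12 levels counting the root), so the depth is the number of divisions: log_3(177147) = 11

The recursion tree depth is log_3(177147) = 11. At each level, the problem size is divided by 3, so it takes 11 divisions to reduce to a base case of size 1. The algorithm makes 3 recursive calls at each level.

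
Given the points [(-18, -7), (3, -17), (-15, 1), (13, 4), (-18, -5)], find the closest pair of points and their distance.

Computing all pairwise distances among 5 points:

d((-18, -7), (3, -17)) = 23.2594
d((-18, -7), (-15, 1)) = 8.544
d((-18, -7), (13, 4)) = 32.8938
d((-18, -7), (-18, -5)) = 2.0 <-- minimum
d((3, -17), (-15, 1)) = 25.4558
d((3, -17), (13, 4)) = 23.2594
d((3, -17), (-18, -5)) = 24.1868
d((-15, 1), (13, 4)) = 28.1603
d((-15, 1), (-18, -5)) = 6.7082
d((13, 4), (-18, -5)) = 32.28

Closest pair: (-18, -7) and (-18, -5) with distance 2.0

The closest pair is (-18, -7) and (-18, -5) with Euclidean distance 2.0. For 5 points, brute-force pairwise comparison is shown above. For large n, the divide-and-conquer algorithm (sort by x, recurse on halves, check the dividing strip) achieves O(n log n).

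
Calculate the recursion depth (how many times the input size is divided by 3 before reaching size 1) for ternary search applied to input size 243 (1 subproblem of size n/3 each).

For divide and conquer with division factor 3:

Problem sizes at each level:
Level 0: 243
Level 1: 81
Level 2: 27
Level 3: 9
Level 4: 3
Level 5: 1

The root is level 0 and the size-1 base case is level 5 (the tree spans levels 0 through 5, i.e. 6 levels counting the root), so the depth is the number of divisions: log_3(243) = 5

The recursion tree depth is log_3(243) = 5. At each level, the problem size is divided by 3, so it takes 5 divisions to reduce to a base case of size 1. The algorithm makes 1 recursive call at each level.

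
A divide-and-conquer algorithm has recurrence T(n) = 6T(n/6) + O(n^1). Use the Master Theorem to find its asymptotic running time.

Master Theorem for T(n) = 6T(n/6) + O(n^1):

a = 6, b = 6, c = 1
log_b(a) = log_6(6) = 1.0000

Case 2: c = 1 = log_6(6) = 1.0000
T(n) = O(n^1 log n) = O(n log n)

For T(n) = 6T(n/6) + O(n^1): log_6(6) = 1.0000. This is Case 2 of the Master Theorem (c = log_b(a), equal work at all levels), giving O(n log n).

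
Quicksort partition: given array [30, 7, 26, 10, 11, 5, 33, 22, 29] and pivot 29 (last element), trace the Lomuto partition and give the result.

Lomuto partition with pivot = 29:

Initial array: [30, 7, 26, 10, 11, 5, 33, 22, 29]

arr[0]=30 > 29: no swap
arr[1]=7 <= 29: swap with position 0, array becomes [7, 30, 26, 10, 11, 5, 33, 22, 29]
arr[2]=26 <= 29: swap with position 1, array becomes [7, 26, 30, 10, 11, 5, 33, 22, 29]
arr[3]=10 <= 29: swap with position 2, array becomes [7, 26, 10, 30, 11, 5, 33, 22, 29]
arr[4]=11 <= 29: swap with position 3, array becomes [7, 26, 10, 11, 30, 5, 33, 22, 29]
arr[5]=5 <= 29: swap with position 4, array becomes [7, 26, 10, 11, 5, 30, 33, 22, 29]
arr[6]=33 > 29: no swap
arr[7]=22 <= 29: swap with position 5, array becomes [7, 26, 10, 11, 5, 22, 33, 30, 29]

Place pivot at position 6: [7, 26, 10, 11, 5, 22, 29, 30, 33]
Pivot position: 6

After partitioning with pivot 29, the array becomes [7, 26, 10, 11, 5, 22, 29, 30, 33]. The pivot is placed at index 6. All elements to the left of the pivot are <= 29, and all elements to the right are > 29.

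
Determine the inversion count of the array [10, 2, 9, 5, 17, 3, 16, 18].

Finding inversions in [10, 2, 9, 5, 17, 3, 16, 18]:

(0, 1): arr[0]=10 > arr[1]=2
(0, 2): arr[0]=10 > arr[2]=9
(0, 3): arr[0]=10 > arr[3]=5
(0, 5): arr[0]=10 > arr[5]=3
(2, 3): arr[2]=9 > arr[3]=5
(2, 5): arr[2]=9 > arr[5]=3
(3, 5): arr[3]=5 > arr[5]=3
(4, 5): arr[4]=17 > arr[5]=3
(4, 6): arr[4]=17 > arr[6]=16

Total inversions: 9

The array has 9 inversion(s): (0,1), (0,2), (0,3), (0,5), (2,3), (2,5), (3,5), (4,5), (4,6). Each pair (i,j) satisfies i < j and arr[i] > arr[j].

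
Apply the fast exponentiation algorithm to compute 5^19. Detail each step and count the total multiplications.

Computing 5^19 by squaring (build up from 5^1; each line after the first costs one multiplication):

5^1 = 5
5^2 = (5^1)^2 = 5^2 = 25
5^4 = (5^2)^2 = 25^2 = 625
5^8 = (5^4)^2 = 625^2 = 390625
5^9 = 5 * 5^8 = 5 * 390625 = 1953125
5^18 = (5^9)^2 = 1953125^2 = 3814697265625
5^19 = 5 * 5^18 = 5 * 3814697265625 = 19073486328125

Result: 19073486328125
Multiplications needed: 6 (6 lines after 5^1)

5^19 = 19073486328125. Using exponentiation by squaring, this requires 6 multiplications. The key idea: if the exponent is even, square the half-power; if odd, multiply by the base once.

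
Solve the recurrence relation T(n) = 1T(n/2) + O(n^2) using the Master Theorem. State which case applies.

Master Theorem for T(n) = 1T(n/2) + O(n^2):

a = 1, b = 2, c = 2
log_b(a) = log_2(1) = 0.0000

Case 3: c = 2 > log_2(1) = 0.0000
T(n) = O(n^2) = O(n^2)

For T(n) = 1T(n/2) + O(n^2): log_2(1) = 0.0000. This is Case 3 of the Master Theorem (c > log_b(a), work dominated by root), giving O(n^2).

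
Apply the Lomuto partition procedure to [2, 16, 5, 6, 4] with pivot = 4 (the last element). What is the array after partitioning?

Lomuto partition with pivot = 4:

Initial array: [2, 16, 5, 6, 4]

arr[0]=2 <= 4: swap with position 0, array becomes [2, 16, 5, 6, 4]
arr[1]=16 > 4: no swap
arr[2]=5 > 4: no swap
arr[3]=6 > 4: no swap

Place pivot at position 1: [2, 4, 5, 6, 16]
Pivot position: 1

After partitioning with pivot 4, the array becomes [2, 4, 5, 6, 16]. The pivot is placed at index 1. All elements to the left of the pivot are <= 4, and all elements to the right are > 4.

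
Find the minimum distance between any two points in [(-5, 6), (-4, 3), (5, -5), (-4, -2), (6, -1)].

Computing all pairwise distances among 5 points:

d((-5, 6), (-4, 3)) = 3.1623 <-- minimum
d((-5, 6), (5, -5)) = 14.8661
d((-5, 6), (-4, -2)) = 8.0623
d((-5, 6), (6, -1)) = 13.0384
d((-4, 3), (5, -5)) = 12.0416
d((-4, 3), (-4, -2)) = 5.0
d((-4, 3), (6, -1)) = 10.7703
d((5, -5), (-4, -2)) = 9.4868
d((5, -5), (6, -1)) = 4.1231
d((-4, -2), (6, -1)) = 10.0499

Closest pair: (-5, 6) and (-4, 3) with distance 3.1623

The closest pair is (-5, 6) and (-4, 3) with Euclidean distance 3.1623. For 5 points, brute-force pairwise comparison is shown above. For large n, the divide-and-conquer algorithm (sort by x, recurse on halves, check the dividing strip) achieves O(n log n).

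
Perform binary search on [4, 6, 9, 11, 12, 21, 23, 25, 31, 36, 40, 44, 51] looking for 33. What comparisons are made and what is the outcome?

Binary search for 33 in [4, 6, 9, 11, 12, 21, 23, 25, 31, 36, 40, 44, 51]:

lo=0, hi=12, mid=6, arr[mid]=23 -> 23 < 33, search right half
lo=7, hi=12, mid=9, arr[mid]=36 -> 36 > 33, search left half
lo=7, hi=8, mid=7, arr[mid]=25 -> 25 < 33, search right half
lo=8, hi=8, mid=8, arr[mid]=31 -> 31 < 33, search right half
lo=9 > hi=8, target 33 not found

Binary search determines that 33 is not in the array after 4 comparisons. The search space was exhausted without finding the target.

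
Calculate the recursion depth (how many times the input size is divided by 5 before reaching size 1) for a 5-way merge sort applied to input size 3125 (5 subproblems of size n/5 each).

For divide and conquer with division factor 5:

Problem sizes at each level:
Level 0: 3125
Level 1: 625
Level 2: 125
Level 3: 25
Level 4: 5
Level 5: 1

The root is level 0 and the size-1 base case is level 5 (the tree spans levels 0 through 5, i.e. 6 levels counting the root), so the depth is the number of divisions: log_5(3125) = 5

The recursion tree depth is log_5(3125) = 5. At each level, the problem size is divided by 5, so it takes 5 divisions to reduce to a base case of size 1. The algorithm makes 5 recursive calls at each level.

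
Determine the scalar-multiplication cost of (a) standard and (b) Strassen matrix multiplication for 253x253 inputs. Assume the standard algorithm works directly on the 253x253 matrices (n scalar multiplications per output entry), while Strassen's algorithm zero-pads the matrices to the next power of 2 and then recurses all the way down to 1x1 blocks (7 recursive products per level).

Matrix multiplication for 253x253 matrices:

Strassen's algorithm requires power-of-2 dimensions. Pad 253x253 to 256x256 (next power of 2).

Standard algorithm: 253^3 = 16194277 multiplications
Strassen's algorithm: 7^(log2(256)) = 7^8 = 5764801 multiplications
Savings: 16194277 - 5764801 = 10429476 multiplications

Standard: 16194277 multiplications (253^3). Strassen: 5764801 multiplications (7^8, after padding to 256x256). Strassen reduces 8 recursive multiplications to 7 at each level.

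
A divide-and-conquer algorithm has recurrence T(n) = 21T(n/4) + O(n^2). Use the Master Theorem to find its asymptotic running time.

Master Theorem for T(n) = 21T(n/4) + O(n^2):

a = 21, b = 4, c = 2
log_b(a) = log_4(21) = 2.1962

Case 1: c = 2 < log_4(21) = 2.1962
T(n) = O(n^(log_4 21))

For T(n) = 21T(n/4) + O(n^2): log_4(21) = 2.1962. This is Case 1 of the Master Theorem (c < log_b(a), work dominated by leaves), giving O(n^(log_4 21)).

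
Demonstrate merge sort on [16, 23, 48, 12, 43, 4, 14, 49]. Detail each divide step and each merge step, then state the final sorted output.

Merge sort trace:

Split: [16, 23, 48, 12, 43, 4, 14, 49] -> [16, 23, 48, 12] and [43, 4, 14, 49]
  Split: [16, 23, 48, 12] -> [16, 23] and [48, 12]
    Split: [16, 23] -> [16] and [23]
    Merge: [16] + [23] -> [16, 23]
    Split: [48, 12] -> [48] and [12]
    Merge: [48] + [12] -> [12, 48]
  Merge: [16, 23] + [12, 48] -> [12, 16, 23, 48]
  Split: [43, 4, 14, 49] -> [43, 4] and [14, 49]
    Split: [43, 4] -> [43] and [4]
    Merge: [43] + [4] -> [4, 43]
    Split: [14, 49] -> [14] and [49]
    Merge: [14] + [49] -> [14, 49]
  Merge: [4, 43] + [14, 49] -> [4, 14, 43, 49]
Merge: [12, 16, 23, 48] + [4, 14, 43, 49] -> [4, 12, 14, 16, 23, 43, 48, 49]

Final sorted array: [4, 12, 14, 16, 23, 43, 48, 49]

The merge sort proceeds by recursively splitting the array and merging sorted halves.
After all merges, the sorted array is [4, 12, 14, 16, 23, 43, 48, 49].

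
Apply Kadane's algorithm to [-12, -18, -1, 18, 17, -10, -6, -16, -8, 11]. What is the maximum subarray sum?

Using Kadane's algorithm on [-12, -18, -1, 18, 17, -10, -6, -16, -8, 11]:

Scanning through the array:
Position 1 (value -18): max_ending_here = -18, max_so_far = -12
Position 2 (value -1): max_ending_here = -1, max_so_far = -1
Position 3 (value 18): max_ending_here = 18, max_so_far = 18
Position 4 (value 17): max_ending_here = 35, max_so_far = 35
Position 5 (value -10): max_ending_here = 25, max_so_far = 35
Position 6 (value -6): max_ending_here = 19, max_so_far = 35
Position 7 (value -16): max_ending_here = 3, max_so_far = 35
Position 8 (value -8): max_ending_here = -5, max_so_far = 35
Position 9 (value 11): max_ending_here = 11, max_so_far = 35

Maximum subarray: [18, 17]
Maximum sum: 35

The maximum subarray is [18, 17] with sum 35. This subarray runs from index 3 to index 4.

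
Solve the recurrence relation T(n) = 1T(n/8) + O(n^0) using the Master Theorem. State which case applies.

Master Theorem for T(n) = 1T(n/8) + O(n^0):

a = 1, b = 8, c = 0
log_b(a) = log_8(1) = 0.0000

Case 2: c = 0 = log_8(1) = 0.0000
T(n) = O(n^0 log n) = O(log n)

For T(n) = 1T(n/8) + O(n^0): log_8(1) = 0.0000. This is Case 2 of the Master Theorem (c = log_b(a), equal work at all levels), giving O(log n).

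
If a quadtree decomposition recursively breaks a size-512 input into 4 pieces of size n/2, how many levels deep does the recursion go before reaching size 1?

For divide and conquer with division factor 2:

Problem sizes at each level:
Level 0: 512
Level 1: 256
Level 2: 128
Level 3: 64
Level 4: 32
Level 5: 16
Level 6: 8
Level 7: 4
Level 8: 2
Level 9: 1

The root is level 0 and the size-1 base case is level 9 (the tree spans levels 0 through 9, i.e. 10 levels counting the root), so the depth is the number of divisions: log_2(512) = 9

The recursion tree depth is log_2(512) = 9. At each level, the problem size is divided by 2, so it takes 9 divisions to reduce to a base case of size 1. The algorithm makes 4 recursive calls at each level.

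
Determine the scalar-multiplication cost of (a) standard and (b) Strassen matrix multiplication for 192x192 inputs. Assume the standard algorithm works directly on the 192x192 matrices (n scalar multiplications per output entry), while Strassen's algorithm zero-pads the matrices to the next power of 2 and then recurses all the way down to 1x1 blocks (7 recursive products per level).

Matrix multiplication for 192x192 matrices:

Strassen's algorithm requires power-of-2 dimensions. Pad 192x192 to 256x256 (next power of 2).

Standard algorithm: 192^3 = 7077888 multiplications
Strassen's algorithm: 7^(log2(256)) = 7^8 = 5764801 multiplications
Savings: 7077888 - 5764801 = 1313087 multiplications

Standard: 7077888 multiplications (192^3). Strassen: 5764801 multiplications (7^8, after padding to 256x256). Strassen reduces 8 recursive multiplications to 7 at each level.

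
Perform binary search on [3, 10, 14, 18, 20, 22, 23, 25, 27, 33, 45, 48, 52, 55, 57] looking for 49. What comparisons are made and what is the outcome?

Binary search for 49 in [3, 10, 14, 18, 20, 22, 23, 25, 27, 33, 45, 48, 52, 55, 57]:

lo=0, hi=14, mid=7, arr[mid]=25 -> 25 < 49, search right half
lo=8, hi=14, mid=11, arr[mid]=48 -> 48 < 49, search right half
lo=12, hi=14, mid=13, arr[mid]=55 -> 55 > 49, search left half
lo=12, hi=12, mid=12, arr[mid]=52 -> 52 > 49, search left half
lo=12 > hi=11, target 49 not found

Binary search determines that 49 is not in the array after 4 comparisons. The search space was exhausted without finding the target.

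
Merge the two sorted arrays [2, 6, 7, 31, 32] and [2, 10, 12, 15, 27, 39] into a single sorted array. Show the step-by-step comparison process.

Merging process:

Compare 2 vs 2: take 2 from left. Merged: [2]
Compare 6 vs 2: take 2 from right. Merged: [2, 2]
Compare 6 vs 10: take 6 from left. Merged: [2, 2, 6]
Compare 7 vs 10: take 7 from left. Merged: [2, 2, 6, 7]
Compare 31 vs 10: take 10 from right. Merged: [2, 2, 6, 7, 10]
Compare 31 vs 12: take 12 from right. Merged: [2, 2, 6, 7, 10, 12]
Compare 31 vs 15: take 15 from right. Merged: [2, 2, 6, 7, 10, 12, 15]
Compare 31 vs 27: take 27 from right. Merged: [2, 2, 6, 7, 10, 12, 15, 27]
Compare 31 vs 39: take 31 from left. Merged: [2, 2, 6, 7, 10, 12, 15, 27, 31]
Compare 32 vs 39: take 32 from left. Merged: [2, 2, 6, 7, 10, 12, 15, 27, 31, 32]
Append remaining from right: [39]. Merged: [2, 2, 6, 7, 10, 12, 15, 27, 31, 32, 39]

Final merged array: [2, 2, 6, 7, 10, 12, 15, 27, 31, 32, 39]
Total comparisons: 10

The merged array is [2, 2, 6, 7, 10, 12, 15, 27, 31, 32, 39], requiring 10 comparisons. The merge step runs in O(n) time where n is the total number of elements.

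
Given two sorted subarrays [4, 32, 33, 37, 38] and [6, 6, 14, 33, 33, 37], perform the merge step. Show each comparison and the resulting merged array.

Merging process:

Compare 4 vs 6: take 4 from left. Merged: [4]
Compare 32 vs 6: take 6 from right. Merged: [4, 6]
Compare 32 vs 6: take 6 from right. Merged: [4, 6, 6]
Compare 32 vs 14: take 14 from right. Merged: [4, 6, 6, 14]
Compare 32 vs 33: take 32 from left. Merged: [4, 6, 6, 14, 32]
Compare 33 vs 33: take 33 from left. Merged: [4, 6, 6, 14, 32, 33]
Compare 37 vs 33: take 33 from right. Merged: [4, 6, 6, 14, 32, 33, 33]
Compare 37 vs 33: take 33 from right. Merged: [4, 6, 6, 14, 32, 33, 33, 33]
Compare 37 vs 37: take 37 from left. Merged: [4, 6, 6, 14, 32, 33, 33, 33, 37]
Compare 38 vs 37: take 37 from right. Merged: [4, 6, 6, 14, 32, 33, 33, 33, 37, 37]
Append remaining from left: [38]. Merged: [4, 6, 6, 14, 32, 33, 33, 33, 37, 37, 38]

Final merged array: [4, 6, 6, 14, 32, 33, 33, 33, 37, 37, 38]
Total comparisons: 10

The merged array is [4, 6, 6, 14, 32, 33, 33, 33, 37, 37, 38], requiring 10 comparisons. The merge step runs in O(n) time where n is the total number of elements.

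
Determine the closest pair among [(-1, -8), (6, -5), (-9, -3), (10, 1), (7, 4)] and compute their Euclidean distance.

Computing all pairwise distances among 5 points:

d((-1, -8), (6, -5)) = 7.6158
d((-1, -8), (-9, -3)) = 9.434
d((-1, -8), (10, 1)) = 14.2127
d((-1, -8), (7, 4)) = 14.4222
d((6, -5), (-9, -3)) = 15.1327
d((6, -5), (10, 1)) = 7.2111
d((6, -5), (7, 4)) = 9.0554
d((-9, -3), (10, 1)) = 19.4165
d((-9, -3), (7, 4)) = 17.4642
d((10, 1), (7, 4)) = 4.2426 <-- minimum

Closest pair: (10, 1) and (7, 4) with distance 4.2426

The closest pair is (10, 1) and (7, 4) with Euclidean distance 4.2426. For 5 points, brute-force pairwise comparison is shown above. For large n, the divide-and-conquer algorithm (sort by x, recurse on halves, check the dividing strip) achieves O(n log n).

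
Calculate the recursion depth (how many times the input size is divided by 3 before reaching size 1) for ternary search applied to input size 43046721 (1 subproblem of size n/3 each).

For divide and conquer with division factor 3:

Problem sizes at each level:
Level 0: 43046721
Level 1: 14348907
Level 2: 4782969
Level 3: 1594323
Level 4: 531441
Level 5: 177147
Level 6: 59049
Level 7: 19683
Level 8: 6561
Level 9: 2187
Level 10: 729
Level 11: 243
Level 12: 81
Level 13: 27
Level 14: 9
Level 15: 3
Level 16: 1

The root is level 0 and the size-1 base case is level 16 (the tree spans levels 0 through 16, i.e. 17 levels counting the root), so the depth is the number of divisions: log_3(43046721) = 16

The recursion tree depth is log_3(43046721) = 16. At each level, the problem size is divided by 3, so it takes 16 divisions to reduce to a base case of size 1. The algorithm makes 1 recursive call at each level.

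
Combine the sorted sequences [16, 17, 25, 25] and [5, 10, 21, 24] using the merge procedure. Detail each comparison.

Merging process:

Compare 16 vs 5: take 5 from right. Merged: [5]
Compare 16 vs 10: take 10 from right. Merged: [5, 10]
Compare 16 vs 21: take 16 from left. Merged: [5, 10, 16]
Compare 17 vs 21: take 17 from left. Merged: [5, 10, 16, 17]
Compare 25 vs 21: take 21 from right. Merged: [5, 10, 16, 17, 21]
Compare 25 vs 24: take 24 from right. Merged: [5, 10, 16, 17, 21, 24]
Append remaining from left: [25, 25]. Merged: [5, 10, 16, 17, 21, 24, 25, 25]

Final merged array: [5, 10, 16, 17, 21, 24, 25, 25]
Total comparisons: 6

The merged array is [5, 10, 16, 17, 21, 24, 25, 25], requiring 6 comparisons. The merge step runs in O(n) time where n is the total number of elements.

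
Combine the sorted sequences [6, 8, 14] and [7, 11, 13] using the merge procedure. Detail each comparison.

Merging process:

Compare 6 vs 7: take 6 from left. Merged: [6]
Compare 8 vs 7: take 7 from right. Merged: [6, 7]
Compare 8 vs 11: take 8 from left. Merged: [6, 7, 8]
Compare 14 vs 11: take 11 from right. Merged: [6, 7, 8, 11]
Compare 14 vs 13: take 13 from right. Merged: [6, 7, 8, 11, 13]
Append remaining from left: [14]. Merged: [6, 7, 8, 11, 13, 14]

Final merged array: [6, 7, 8, 11, 13, 14]
Total comparisons: 5

The merged array is [6, 7, 8, 11, 13, 14], requiring 5 comparisons. The merge step runs in O(n) time where n is the total number of elements.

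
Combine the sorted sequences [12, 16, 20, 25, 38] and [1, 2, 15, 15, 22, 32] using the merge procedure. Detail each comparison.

Merging process:

Compare 12 vs 1: take 1 from right. Merged: [1]
Compare 12 vs 2: take 2 from right. Merged: [1, 2]
Compare 12 vs 15: take 12 from left. Merged: [1, 2, 12]
Compare 16 vs 15: take 15 from right. Merged: [1, 2, 12, 15]
Compare 16 vs 15: take 15 from right. Merged: [1, 2, 12, 15, 15]
Compare 16 vs 22: take 16 from left. Merged: [1, 2, 12, 15, 15, 16]
Compare 20 vs 22: take 20 from left. Merged: [1, 2, 12, 15, 15, 16, 20]
Compare 25 vs 22: take 22 from right. Merged: [1, 2, 12, 15, 15, 16, 20, 22]
Compare 25 vs 32: take 25 from left. Merged: [1, 2, 12, 15, 15, 16, 20, 22, 25]
Compare 38 vs 32: take 32 from right. Merged: [1, 2, 12, 15, 15, 16, 20, 22, 25, 32]
Append remaining from left: [38]. Merged: [1, 2, 12, 15, 15, 16, 20, 22, 25, 32, 38]

Final merged array: [1, 2, 12, 15, 15, 16, 20, 22, 25, 32, 38]
Total comparisons: 10

The merged array is [1, 2, 12, 15, 15, 16, 20, 22, 25, 32, 38], requiring 10 comparisons. The merge step runs in O(n) time where n is the total number of elements.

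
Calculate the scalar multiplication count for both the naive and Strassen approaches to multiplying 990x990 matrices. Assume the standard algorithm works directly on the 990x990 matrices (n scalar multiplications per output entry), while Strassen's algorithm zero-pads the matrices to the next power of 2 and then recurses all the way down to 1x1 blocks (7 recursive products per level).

Matrix multiplication for 990x990 matrices:

Strassen's algorithm requires power-of-2 dimensions. Pad 990x990 to 1024x1024 (next power of 2).

Standard algorithm: 990^3 = 970299000 multiplications
Strassen's algorithm: 7^(log2(1024)) = 7^10 = 282475249 multiplications
Savings: 970299000 - 282475249 = 687823751 multiplications

Standard: 970299000 multiplications (990^3). Strassen: 282475249 multiplications (7^10, after padding to 1024x1024). Strassen reduces 8 recursive multiplications to 7 at each level.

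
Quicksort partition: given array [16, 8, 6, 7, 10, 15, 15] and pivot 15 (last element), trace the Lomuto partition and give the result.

Lomuto partition with pivot = 15:

Initial array: [16, 8, 6, 7, 10, 15, 15]

arr[0]=16 > 15: no swap
arr[1]=8 <= 15: swap with position 0, array becomes [8, 16, 6, 7, 10, 15, 15]
arr[2]=6 <= 15: swap with position 1, array becomes [8, 6, 16, 7, 10, 15, 15]
arr[3]=7 <= 15: swap with position 2, array becomes [8, 6, 7, 16, 10, 15, 15]
arr[4]=10 <= 15: swap with position 3, array becomes [8, 6, 7, 10, 16, 15, 15]
arr[5]=15 <= 15: swap with position 4, array becomes [8, 6, 7, 10, 15, 16, 15]

Place pivot at position 5: [8, 6, 7, 10, 15, 15, 16]
Pivot position: 5

After partitioning with pivot 15, the array becomes [8, 6, 7, 10, 15, 15, 16]. The pivot is placed at index 5. All elements to the left of the pivot are <= 15, and all elements to the right are > 15.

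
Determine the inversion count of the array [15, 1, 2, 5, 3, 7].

Finding inversions in [15, 1, 2, 5, 3, 7]:

(0, 1): arr[0]=15 > arr[1]=1
(0, 2): arr[0]=15 > arr[2]=2
(0, 3): arr[0]=15 > arr[3]=5
(0, 4): arr[0]=15 > arr[4]=3
(0, 5): arr[0]=15 > arr[5]=7
(3, 4): arr[3]=5 > arr[4]=3

Total inversions: 6

The array has 6 inversion(s): (0,1), (0,2), (0,3), (0,4), (0,5), (3,4). Each pair (i,j) satisfies i < j and arr[i] > arr[j].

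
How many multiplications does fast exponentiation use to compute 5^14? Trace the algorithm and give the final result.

Computing 5^14 by squaring (build up from 5^1; each line after the first costs one multiplication):

5^1 = 5
5^2 = (5^1)^2 = 5^2 = 25
5^3 = 5 * 5^2 = 5 * 25 = 125
5^6 = (5^3)^2 = 125^2 = 15625
5^7 = 5 * 5^6 = 5 * 15625 = 78125
5^14 = (5^7)^2 = 78125^2 = 6103515625

Result: 6103515625
Multiplications needed: 5 (5 lines after 5^1)

5^14 = 6103515625. Using exponentiation by squaring, this requires 5 multiplications. The key idea: if the exponent is even, square the half-power; if odd, multiply by the base once.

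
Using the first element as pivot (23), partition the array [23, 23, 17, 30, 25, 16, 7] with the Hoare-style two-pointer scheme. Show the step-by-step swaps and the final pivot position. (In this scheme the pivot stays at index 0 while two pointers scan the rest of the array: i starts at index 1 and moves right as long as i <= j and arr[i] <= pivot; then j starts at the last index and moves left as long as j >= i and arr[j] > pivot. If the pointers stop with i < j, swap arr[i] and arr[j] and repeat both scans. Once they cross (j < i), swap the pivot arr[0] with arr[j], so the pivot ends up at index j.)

Hoare-style two-pointer partition with pivot = 23:

Initial array: [23, 23, 17, 30, 25, 16, 7]

Pointers start at i = 1, j = 6.
i stops at index 3 (arr[3]=30 > 23), j stops at index 6 (arr[6]=7 <= 23): swap arr[3] and arr[6], array becomes [23, 23, 17, 7, 25, 16, 30]
i stops at index 4 (arr[4]=25 > 23), j stops at index 5 (arr[5]=16 <= 23): swap arr[4] and arr[5], array becomes [23, 23, 17, 7, 16, 25, 30]
i ends at 5, j ends at 4: the pointers have crossed (j < i), so scanning stops.

Swap pivot arr[0] with arr[4] to place pivot at position 4: [16, 23, 17, 7, 23, 25, 30]
Pivot position: 4

After partitioning with pivot 23, the array becomes [16, 23, 17, 7, 23, 25, 30]. The pivot is placed at index 4. All elements to the left of the pivot are <= 23, and all elements to the right are > 23.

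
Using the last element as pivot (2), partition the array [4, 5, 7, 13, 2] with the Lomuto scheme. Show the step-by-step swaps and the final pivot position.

Lomuto partition with pivot = 2:

Initial array: [4, 5, 7, 13, 2]

arr[0]=4 > 2: no swap
arr[1]=5 > 2: no swap
arr[2]=7 > 2: no swap
arr[3]=13 > 2: no swap

Place pivot at position 0: [2, 5, 7, 13, 4]
Pivot position: 0

After partitioning with pivot 2, the array becomes [2, 5, 7, 13, 4]. The pivot is placed at index 0. All elements to the left of the pivot are <= 2, and all elements to the right are > 2.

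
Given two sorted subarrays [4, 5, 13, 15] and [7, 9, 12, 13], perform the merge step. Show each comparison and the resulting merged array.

Merging process:

Compare 4 vs 7: take 4 from left. Merged: [4]
Compare 5 vs 7: take 5 from left. Merged: [4, 5]
Compare 13 vs 7: take 7 from right. Merged: [4, 5, 7]
Compare 13 vs 9: take 9 from right. Merged: [4, 5, 7, 9]
Compare 13 vs 12: take 12 from right. Merged: [4, 5, 7, 9, 12]
Compare 13 vs 13: take 13 from left. Merged: [4, 5, 7, 9, 12, 13]
Compare 15 vs 13: take 13 from right. Merged: [4, 5, 7, 9, 12, 13, 13]
Append remaining from left: [15]. Merged: [4, 5, 7, 9, 12, 13, 13, 15]

Final merged array: [4, 5, 7, 9, 12, 13, 13, 15]
Total comparisons: 7

The merged array is [4, 5, 7, 9, 12, 13, 13, 15], requiring 7 comparisons. The merge step runs in O(n) time where n is the total number of elements.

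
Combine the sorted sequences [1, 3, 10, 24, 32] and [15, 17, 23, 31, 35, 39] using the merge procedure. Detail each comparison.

Merging process:

Compare 1 vs 15: take 1 from left. Merged: [1]
Compare 3 vs 15: take 3 from left. Merged: [1, 3]
Compare 10 vs 15: take 10 from left. Merged: [1, 3, 10]
Compare 24 vs 15: take 15 from right. Merged: [1, 3, 10, 15]
Compare 24 vs 17: take 17 from right. Merged: [1, 3, 10, 15, 17]
Compare 24 vs 23: take 23 from right. Merged: [1, 3, 10, 15, 17, 23]
Compare 24 vs 31: take 24 from left. Merged: [1, 3, 10, 15, 17, 23, 24]
Compare 32 vs 31: take 31 from right. Merged: [1, 3, 10, 15, 17, 23, 24, 31]
Compare 32 vs 35: take 32 from left. Merged: [1, 3, 10, 15, 17, 23, 24, 31, 32]
Append remaining from right: [35, 39]. Merged: [1, 3, 10, 15, 17, 23, 24, 31, 32, 35, 39]

Final merged array: [1, 3, 10, 15, 17, 23, 24, 31, 32, 35, 39]
Total comparisons: 9

The merged array is [1, 3, 10, 15, 17, 23, 24, 31, 32, 35, 39], requiring 9 comparisons. The merge step runs in O(n) time where n is the total number of elements.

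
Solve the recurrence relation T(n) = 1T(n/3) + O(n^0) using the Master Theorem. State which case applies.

Master Theorem for T(n) = 1T(n/3) + O(n^0):

a = 1, b = 3, c = 0
log_b(a) = log_3(1) = 0.0000

Case 2: c = 0 = log_3(1) = 0.0000
T(n) = O(n^0 log n) = O(log n)

For T(n) = 1T(n/3) + O(n^0): log_3(1) = 0.0000. This is Case 2 of the Master Theorem (c = log_b(a), equal work at all levels), giving O(log n).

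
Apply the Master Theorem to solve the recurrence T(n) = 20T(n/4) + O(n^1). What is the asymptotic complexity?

Master Theorem for T(n) = 20T(n/4) + O(n^1):

a = 20, b = 4, c = 1
log_b(a) = log_4(20) = 2.1610

Case 1: c = 1 < log_4(20) = 2.1610
T(n) = O(n^(log_4 20))

For T(n) = 20T(n/4) + O(n^1): log_4(20) = 2.1610. This is Case 1 of the Master Theorem (c < log_b(a), work dominated by leaves), giving O(n^(log_4 20)).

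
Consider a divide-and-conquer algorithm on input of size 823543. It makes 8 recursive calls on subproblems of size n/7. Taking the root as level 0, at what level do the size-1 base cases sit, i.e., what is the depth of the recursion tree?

For divide and conquer with division factor 7:

Problem sizes at each level:
Level 0: 823543
Level 1: 117649
Level 2: 16807
Level 3: 2401
Level 4: 343
Level 5: 49
Level 6: 7
Level 7: 1

The root is level 0 and the size-1 base case is level 7 (the tree spans levels 0 through 7, i.e. 8 levels counting the root), so the depth is the number of divisions: log_7(823543) = 7

The recursion tree depth is log_7(823543) = 7. At each level, the problem size is divided by 7, so it takes 7 divisions to reduce to a base case of size 1. The algorithm makes 8 recursive calls at each level.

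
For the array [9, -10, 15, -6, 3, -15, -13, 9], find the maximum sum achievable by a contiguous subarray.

Using Kadane's algorithm on [9, -10, 15, -6, 3, -15, -13, 9]:

Scanning through the array:
Position 1 (value -10): max_ending_here = -1, max_so_far = 9
Position 2 (value 15): max_ending_here = 15, max_so_far = 15
Position 3 (value -6): max_ending_here = 9, max_so_far = 15
Position 4 (value 3): max_ending_here = 12, max_so_far = 15
Position 5 (value -15): max_ending_here = -3, max_so_far = 15
Position 6 (value -13): max_ending_here = -13, max_so_far = 15
Position 7 (value 9): max_ending_here = 9, max_so_far = 15

Maximum subarray: [15]
Maximum sum: 15

The maximum subarray is [15] with sum 15. This subarray runs from index 2 to index 2.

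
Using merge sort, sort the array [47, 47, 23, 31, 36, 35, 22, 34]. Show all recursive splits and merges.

Merge sort trace:

Split: [47, 47, 23, 31, 36, 35, 22, 34] -> [47, 47, 23, 31] and [36, 35, 22, 34]
  Split: [47, 47, 23, 31] -> [47, 47] and [23, 31]
    Split: [47, 47] -> [47] and [47]
    Merge: [47] + [47] -> [47, 47]
    Split: [23, 31] -> [23] and [31]
    Merge: [23] + [31] -> [23, 31]
  Merge: [47, 47] + [23, 31] -> [23, 31, 47, 47]
  Split: [36, 35, 22, 34] -> [36, 35] and [22, 34]
    Split: [36, 35] -> [36] and [35]
    Merge: [36] + [35] -> [35, 36]
    Split: [22, 34] -> [22] and [34]
    Merge: [22] + [34] -> [22, 34]
  Merge: [35, 36] + [22, 34] -> [22, 34, 35, 36]
Merge: [23, 31, 47, 47] + [22, 34, 35, 36] -> [22, 23, 31, 34, 35, 36, 47, 47]

Final sorted array: [22, 23, 31, 34, 35, 36, 47, 47]

The merge sort proceeds by recursively splitting the array and merging sorted halves.
After all merges, the sorted array is [22, 23, 31, 34, 35, 36, 47, 47].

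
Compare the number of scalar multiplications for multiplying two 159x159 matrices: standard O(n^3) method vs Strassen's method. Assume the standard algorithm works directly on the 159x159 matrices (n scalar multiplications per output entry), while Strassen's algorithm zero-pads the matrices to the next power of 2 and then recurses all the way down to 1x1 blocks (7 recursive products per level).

Matrix multiplication for 159x159 matrices:

Strassen's algorithm requires power-of-2 dimensions. Pad 159x159 to 256x256 (next power of 2).

Standard algorithm: 159^3 = 4019679 multiplications
Strassen's algorithm: 7^(log2(256)) = 7^8 = 5764801 multiplications
Difference: 4019679 - 5764801 = -1745122 (Strassen uses MORE here due to padding overhead — for small or just-over-power-of-2 n, padding can outweigh the per-level savings)

Standard: 4019679 multiplications (159^3). Strassen: 5764801 multiplications (7^8, after padding to 256x256). Strassen reduces 8 recursive multiplications to 7 at each level.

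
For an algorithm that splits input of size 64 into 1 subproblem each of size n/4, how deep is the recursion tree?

For divide and conquer with division factor 4:

Problem sizes at each level:
Level 0: 64
Level 1: 16
Level 2: 4
Level 3: 1

The root is level 0 and the size-1 base case is level 3 (the tree spans levels 0 through 3, i.e. 4 levels counting the root), so the depth is the number of divisions: log_4(64) = 3

The recursion tree depth is log_4(64) = 3. At each level, the problem size is divided by 4, so it takes 3 divisions to reduce to a base case of size 1. The algorithm makes 1 recursive call at each level.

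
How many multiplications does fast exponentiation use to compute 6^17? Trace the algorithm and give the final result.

Computing 6^17 by squaring (build up from 6^1; each line after the first costs one multiplication):

6^1 = 6
6^2 = (6^1)^2 = 6^2 = 36
6^4 = (6^2)^2 = 36^2 = 1296
6^8 = (6^4)^2 = 1296^2 = 1679616
6^16 = (6^8)^2 = 1679616^2 = 2821109907456
6^17 = 6 * 6^16 = 6 * 2821109907456 = 16926659444736

Result: 16926659444736
Multiplications needed: 5 (5 lines after 6^1)

6^17 = 16926659444736. Using exponentiation by squaring, this requires 5 multiplications. The key idea: if the exponent is even, square the half-power; if odd, multiply by the base once.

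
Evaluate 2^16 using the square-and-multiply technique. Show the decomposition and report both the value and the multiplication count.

Computing 2^16 by squaring (build up from 2^1; each line after the first costs one multiplication):

2^1 = 2
2^2 = (2^1)^2 = 2^2 = 4
2^4 = (2^2)^2 = 4^2 = 16
2^8 = (2^4)^2 = 16^2 = 256
2^16 = (2^8)^2 = 256^2 = 65536

Result: 65536
Multiplications needed: 4 (4 lines after 2^1)

2^16 = 65536. Using exponentiation by squaring, this requires 4 multiplications. The key idea: if the exponent is even, square the half-power; if odd, multiply by the base once.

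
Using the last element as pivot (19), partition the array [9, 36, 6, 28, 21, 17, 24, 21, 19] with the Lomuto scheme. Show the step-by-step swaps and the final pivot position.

Lomuto partition with pivot = 19:

Initial array: [9, 36, 6, 28, 21, 17, 24, 21, 19]

arr[0]=9 <= 19: swap with position 0, array becomes [9, 36, 6, 28, 21, 17, 24, 21, 19]
arr[1]=36 > 19: no swap
arr[2]=6 <= 19: swap with position 1, array becomes [9, 6, 36, 28, 21, 17, 24, 21, 19]
arr[3]=28 > 19: no swap
arr[4]=21 > 19: no swap
arr[5]=17 <= 19: swap with position 2, array becomes [9, 6, 17, 28, 21, 36, 24, 21, 19]
arr[6]=24 > 19: no swap
arr[7]=21 > 19: no swap

Place pivot at position 3: [9, 6, 17, 19, 21, 36, 24, 21, 28]
Pivot position: 3

After partitioning with pivot 19, the array becomes [9, 6, 17, 19, 21, 36, 24, 21, 28]. The pivot is placed at index 3. All elements to the left of the pivot are <= 19, and all elements to the right are > 19.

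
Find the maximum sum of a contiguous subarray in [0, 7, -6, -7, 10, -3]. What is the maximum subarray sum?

Using Kadane's algorithm on [0, 7, -6, -7, 10, -3]:

Scanning through the array:
Position 1 (value 7): max_ending_here = 7, max_so_far = 7
Position 2 (value -6): max_ending_here = 1, max_so_far = 7
Position 3 (value -7): max_ending_here = -6, max_so_far = 7
Position 4 (value 10): max_ending_here = 10, max_so_far = 10
Position 5 (value -3): max_ending_here = 7, max_so_far = 10

Maximum subarray: [10]
Maximum sum: 10

The maximum subarray is [10] with sum 10. This subarray runs from index 4 to index 4.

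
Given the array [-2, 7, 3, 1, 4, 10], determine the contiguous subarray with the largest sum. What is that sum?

Using Kadane's algorithm on [-2, 7, 3, 1, 4, 10]:

Scanning through the array:
Position 1 (value 7): max_ending_here = 7, max_so_far = 7
Position 2 (value 3): max_ending_here = 10, max_so_far = 10
Position 3 (value 1): max_ending_here = 11, max_so_far = 11
Position 4 (value 4): max_ending_here = 15, max_so_far = 15
Position 5 (value 10): max_ending_here = 25, max_so_far = 25

Maximum subarray: [7, 3, 1, 4, 10]
Maximum sum: 25

The maximum subarray is [7, 3, 1, 4, 10] with sum 25. This subarray runs from index 1 to index 5.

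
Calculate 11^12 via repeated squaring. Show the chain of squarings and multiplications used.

Computing 11^12 by squaring (build up from 11^1; each line after the first costs one multiplication):

11^1 = 11
11^2 = (11^1)^2 = 11^2 = 121
11^3 = 11 * 11^2 = 11 * 121 = 1331
11^6 = (11^3)^2 = 1331^2 = 1771561
11^12 = (11^6)^2 = 1771561^2 = 3138428376721

Result: 3138428376721
Multiplications needed: 4 (4 lines after 11^1)

11^12 = 3138428376721. Using exponentiation by squaring, this requires 4 multiplications. The key idea: if the exponent is even, square the half-power; if odd, multiply by the base once.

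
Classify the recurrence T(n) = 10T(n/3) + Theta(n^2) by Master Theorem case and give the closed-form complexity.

Master Theorem for T(n) = 10T(n/3) + O(n^2):

a = 10, b = 3, c = 2
log_b(a) = log_3(10) = 2.0959

Case 1: c = 2 < log_3(10) = 2.0959
T(n) = O(n^(log_3 10))

For T(n) = 10T(n/3) + O(n^2): log_3(10) = 2.0959. This is Case 1 of the Master Theorem (c < log_b(a), work dominated by leaves), giving O(n^(log_3 10)).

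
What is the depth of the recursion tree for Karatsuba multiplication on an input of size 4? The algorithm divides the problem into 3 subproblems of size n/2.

For divide and conquer with division factor 2:

Problem sizes at each level:
Level 0: 4
Level 1: 2
Level 2: 1

The root is level 0 and the size-1 base case is level 2 (the tree spans levels 0 through 2, i.e. 3 levels counting the root), so the depth is the number of divisions: log_2(4) = 2

The recursion tree depth is log_2(4) = 2. At each level, the problem size is divided by 2, so it takes 2 divisions to reduce to a base case of size 1. The algorithm makes 3 recursive calls at each level.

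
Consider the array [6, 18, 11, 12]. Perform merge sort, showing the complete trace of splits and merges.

Merge sort trace:

Split: [6, 18, 11, 12] -> [6, 18] and [11, 12]
  Split: [6, 18] -> [6] and [18]
  Merge: [6] + [18] -> [6, 18]
  Split: [11, 12] -> [11] and [12]
  Merge: [11] + [12] -> [11, 12]
Merge: [6, 18] + [11, 12] -> [6, 11, 12, 18]

Final sorted array: [6, 11, 12, 18]

The merge sort proceeds by recursively splitting the array and merging sorted halves.
After all merges, the sorted array is [6, 11, 12, 18].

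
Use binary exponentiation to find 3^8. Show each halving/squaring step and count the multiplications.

Computing 3^8 by squaring (build up from 3^1; each line after the first costs one multiplication):

3^1 = 3
3^2 = (3^1)^2 = 3^2 = 9
3^4 = (3^2)^2 = 9^2 = 81
3^8 = (3^4)^2 = 81^2 = 6561

Result: 6561
Multiplications needed: 3 (3 lines after 3^1)

3^8 = 6561. Using exponentiation by squaring, this requires 3 multiplications. The key idea: if the exponent is even, square the half-power; if odd, multiply by the base once.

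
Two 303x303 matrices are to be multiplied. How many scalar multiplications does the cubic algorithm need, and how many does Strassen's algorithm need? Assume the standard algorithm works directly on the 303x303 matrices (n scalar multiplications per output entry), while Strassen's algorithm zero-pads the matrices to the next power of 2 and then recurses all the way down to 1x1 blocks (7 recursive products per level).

Matrix multiplication for 303x303 matrices:

Strassen's algorithm requires power-of-2 dimensions. Pad 303x303 to 512x512 (next power of 2).

Standard algorithm: 303^3 = 27818127 multiplications
Strassen's algorithm: 7^(log2(512)) = 7^9 = 40353607 multiplications
Difference: 27818127 - 40353607 = -12535480 (Strassen uses MORE here due to padding overhead — for small or just-over-power-of-2 n, padding can outweigh the per-level savings)

Standard: 27818127 multiplications (303^3). Strassen: 40353607 multiplications (7^9, after padding to 512x512). Strassen reduces 8 recursive multiplications to 7 at each level.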